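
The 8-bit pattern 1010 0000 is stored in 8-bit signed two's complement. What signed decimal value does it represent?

MSB is 1, so the value is negative.
Unsigned reading: 160. Subtract 2^8 = 256: 160 − 256 = -96.

-96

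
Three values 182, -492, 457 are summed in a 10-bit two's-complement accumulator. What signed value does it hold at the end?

147

182 + (-492) = -310 (1011001010)
-310 + 457 = 147 (0010010011)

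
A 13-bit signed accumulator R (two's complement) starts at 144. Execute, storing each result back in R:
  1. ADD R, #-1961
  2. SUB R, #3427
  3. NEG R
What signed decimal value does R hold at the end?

-2948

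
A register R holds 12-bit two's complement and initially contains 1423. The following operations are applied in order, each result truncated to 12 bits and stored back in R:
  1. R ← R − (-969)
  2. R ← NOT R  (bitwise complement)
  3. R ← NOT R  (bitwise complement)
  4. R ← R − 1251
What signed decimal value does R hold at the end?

1141

Start: R = 1423 = 010110001111.
R = 1423 − (-969) = 2392; wraps to -1704 = 100101011000
R = NOT 100101011000 = 011010100111 = 1703
R = NOT 011010100111 = 100101011000 = -1704
R = -1704 − 1251 = -2955; wraps to 1141 = 010001110101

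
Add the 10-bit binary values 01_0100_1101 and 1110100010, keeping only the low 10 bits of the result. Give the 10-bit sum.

0011101111

  0101001101
+ 1110100010
= 0011101111  (discard carry-out 1)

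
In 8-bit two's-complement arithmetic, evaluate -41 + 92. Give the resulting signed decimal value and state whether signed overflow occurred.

51; no overflow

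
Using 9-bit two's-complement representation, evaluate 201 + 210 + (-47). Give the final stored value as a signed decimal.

201 + 210 = 411 → wraps to -101 (110011011)
-101 + (-47) = -148 (101101100)

-148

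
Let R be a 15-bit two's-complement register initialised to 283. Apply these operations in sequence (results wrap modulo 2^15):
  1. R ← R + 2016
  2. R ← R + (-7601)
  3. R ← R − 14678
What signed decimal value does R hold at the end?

Start: R = 283 = 000000100011011.
R = 283 + 2016 = 2299 = 000100011111011
R = 2299 + (-7601) = -5302 = 110101101001010
R = -5302 − 14678 = -19980; wraps to 12788 = 011000111110100

12788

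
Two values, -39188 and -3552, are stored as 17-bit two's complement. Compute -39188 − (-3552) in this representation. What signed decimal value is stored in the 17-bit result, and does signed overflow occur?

-35636; no overflow

-39188 → 10110011011101100
-3552 → 11111001000100000
Subtract via negate-and-add: invert 11111001000100000 + 1 = 00000110111100000 (i.e. 3552).
  10110011011101100
+ 00000110111100000
= 10111010011001100
Result 10111010011001100: MSB = 1 → 95436 − 131072 = -35636.
Addends (after negating the subtrahend) have opposite signs, so signed overflow cannot occur.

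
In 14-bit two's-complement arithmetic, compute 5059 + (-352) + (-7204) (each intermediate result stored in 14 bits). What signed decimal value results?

5059 + (-352) = 4707 (01001001100011)
4707 + (-7204) = -2497 (11011000111111)

-2497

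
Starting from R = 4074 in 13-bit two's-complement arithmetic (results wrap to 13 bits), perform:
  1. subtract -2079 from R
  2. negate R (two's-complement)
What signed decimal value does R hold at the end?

Start: R = 4074 = 0111111101010.
R = 4074 − (-2079) = 6153; wraps to -2039 = 1100000001001
R = −(-2039) = 2039 = 0011111110111

2039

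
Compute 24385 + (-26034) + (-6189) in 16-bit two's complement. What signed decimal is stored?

24385 + (-26034) = -1649 (1111100110001111)
-1649 + (-6189) = -7838 (1110000101100010)

-7838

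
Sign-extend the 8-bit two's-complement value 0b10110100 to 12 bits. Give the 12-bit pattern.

111110110100

MSB of 10110100 is 1; replicate it into the new high bits.
1111|10110100 → 111110110100 (still -76).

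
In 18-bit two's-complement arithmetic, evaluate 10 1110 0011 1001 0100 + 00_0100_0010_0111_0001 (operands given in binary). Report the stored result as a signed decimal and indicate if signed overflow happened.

-55803; no overflow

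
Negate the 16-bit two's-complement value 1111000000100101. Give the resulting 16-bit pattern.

0000111111011011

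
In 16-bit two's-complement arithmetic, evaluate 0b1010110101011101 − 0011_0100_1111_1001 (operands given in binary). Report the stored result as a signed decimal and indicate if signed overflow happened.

0b1010110101011101 → 1010110101011101 = -21155 (signed)
0011_0100_1111_1001 → 0011010011111001 = 13561 (signed)
Subtract via negate-and-add: invert 0011010011111001 + 1 = 1100101100000111 (i.e. -13561).
  1010110101011101
+ 1100101100000111
= 0111100001100100  (discard carry-out 1)
Result 0111100001100100: MSB = 0 → value 30820.
Both addends (after negating the subtrahend) are negative but the stored result is non-negative: signed overflow. The true value -21155 − 13561 = -34716 lies outside [-32768, 32767].

30820; overflow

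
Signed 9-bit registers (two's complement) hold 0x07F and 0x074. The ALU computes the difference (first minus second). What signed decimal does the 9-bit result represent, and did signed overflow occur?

11; no overflow

0x07F = 001111111 = 127 (signed)
0x074 = 001110100 = 116 (signed)
Subtract via negate-and-add: invert 001110100 + 1 = 110001100 (i.e. -116).
  001111111
+ 110001100
= 000001011  (discard carry-out 1)
Result 000001011: MSB = 0 → value 11.
Addends (after negating the subtrahend) have opposite signs, so signed overflow cannot occur.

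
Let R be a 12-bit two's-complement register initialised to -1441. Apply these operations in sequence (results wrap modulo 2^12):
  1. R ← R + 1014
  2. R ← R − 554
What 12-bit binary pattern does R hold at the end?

110000101011

Start: R = -1441 = 101001011111.
R = -1441 + 1014 = -427 = 111001010101
R = -427 − 554 = -981 = 110000101011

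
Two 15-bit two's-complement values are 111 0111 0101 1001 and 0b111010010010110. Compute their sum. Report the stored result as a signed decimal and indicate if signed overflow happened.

111 0111 0101 1001 → 111011101011001 = -2215 (signed)
0b111010010010110 → 111010010010110 = -2922 (signed)
  111011101011001
+ 111010010010110
= 110101111101111  (discard carry-out 1)
Result 110101111101111: MSB = 1 → 27631 − 32768 = -5137.
Both addends are negative and so is the stored result: no signed overflow.

-5137; no overflow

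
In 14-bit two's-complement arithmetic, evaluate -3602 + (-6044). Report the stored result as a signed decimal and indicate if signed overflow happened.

-3602 → 11000111101110
-6044 → 10100001100100
  11000111101110
+ 10100001100100
= 01101001010010  (discard carry-out 1)
Result 01101001010010: MSB = 0 → value 6738.
Both addends are negative but the stored result is non-negative: signed overflow. The true value -3602 + (-6044) = -9646 lies outside [-8192, 8191].

6738; overflow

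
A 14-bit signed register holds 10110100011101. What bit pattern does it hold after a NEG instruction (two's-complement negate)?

01001011100011

Invert: 01001011100010. Add 1: 01001011100011.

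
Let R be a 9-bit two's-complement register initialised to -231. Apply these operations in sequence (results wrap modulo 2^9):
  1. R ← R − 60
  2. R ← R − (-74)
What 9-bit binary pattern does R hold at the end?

Start: R = -231 = 100011001.
R = -231 − 60 = -291; wraps to 221 = 011011101
R = 221 − (-74) = 295; wraps to -217 = 100100111

100100111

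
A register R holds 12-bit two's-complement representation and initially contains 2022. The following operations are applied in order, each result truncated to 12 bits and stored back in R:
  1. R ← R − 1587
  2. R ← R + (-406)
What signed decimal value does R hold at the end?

Start: R = 2022 = 011111100110.
R = 2022 − 1587 = 435 = 000110110011
R = 435 + (-406) = 29 = 000000011101

29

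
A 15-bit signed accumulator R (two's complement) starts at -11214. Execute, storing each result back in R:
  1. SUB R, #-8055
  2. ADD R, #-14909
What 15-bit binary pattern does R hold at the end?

011100101101100

Start: R = -11214 = 101010000110010.
R = -11214 − (-8055) = -3159 = 111001110101001
R = -3159 + (-14909) = -18068; wraps to 14700 = 011100101101100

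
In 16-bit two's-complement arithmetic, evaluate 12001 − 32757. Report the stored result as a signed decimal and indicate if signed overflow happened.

12001 → 0010111011100001
32757 → 0111111111110101
Subtract via negate-and-add: invert 0111111111110101 + 1 = 1000000000001011 (i.e. -32757).
  0010111011100001
+ 1000000000001011
= 1010111011101100
Result 1010111011101100: MSB = 1 → 44780 − 65536 = -20756.
Addends (after negating the subtrahend) have opposite signs, so signed overflow cannot occur.

-20756; no overflow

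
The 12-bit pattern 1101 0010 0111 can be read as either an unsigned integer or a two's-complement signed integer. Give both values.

unsigned = 3367, signed = -729

Unsigned: 110100100111 = 3367.
Signed: MSB=1 → 3367 − 4096 = -729.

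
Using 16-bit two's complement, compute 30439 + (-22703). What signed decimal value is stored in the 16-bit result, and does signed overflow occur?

7736; no overflow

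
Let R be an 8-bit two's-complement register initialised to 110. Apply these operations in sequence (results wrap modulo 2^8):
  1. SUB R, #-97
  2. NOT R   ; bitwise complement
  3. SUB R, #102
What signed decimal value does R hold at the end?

-54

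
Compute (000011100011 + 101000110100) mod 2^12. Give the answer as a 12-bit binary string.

101100010111

  000011100011
+ 101000110100
= 101100010111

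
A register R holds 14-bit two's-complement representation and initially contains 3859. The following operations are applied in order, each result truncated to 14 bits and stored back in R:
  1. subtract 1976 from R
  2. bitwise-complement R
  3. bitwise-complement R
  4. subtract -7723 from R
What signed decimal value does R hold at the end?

-6778

Start: R = 3859 = 00111100010011.
R = 3859 − 1976 = 1883 = 00011101011011
R = NOT 00011101011011 = 11100010100100 = -1884
R = NOT 11100010100100 = 00011101011011 = 1883
R = 1883 − (-7723) = 9606; wraps to -6778 = 10010110000110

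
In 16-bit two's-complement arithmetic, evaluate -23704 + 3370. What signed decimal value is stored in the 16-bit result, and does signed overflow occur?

-23704 → 1010001101101000
3370 → 0000110100101010
  1010001101101000
+ 0000110100101010
= 1011000010010010
Result 1011000010010010: MSB = 1 → 45202 − 65536 = -20334.
Addends have opposite signs, so signed overflow cannot occur.

-20334; no overflow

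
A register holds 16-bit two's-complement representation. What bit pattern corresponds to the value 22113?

0101011001100001

22113 is non-negative, so write it directly in 16 bits: 0101011001100001.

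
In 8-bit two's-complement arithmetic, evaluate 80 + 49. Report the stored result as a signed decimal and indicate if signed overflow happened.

80 → 01010000
49 → 00110001
  01010000
+ 00110001
= 10000001
Result 10000001: MSB = 1 → 129 − 256 = -127.
Both addends are non-negative but the stored result is negative: signed overflow. The true value 80 + 49 = 129 lies outside [-128, 127].

-127; overflow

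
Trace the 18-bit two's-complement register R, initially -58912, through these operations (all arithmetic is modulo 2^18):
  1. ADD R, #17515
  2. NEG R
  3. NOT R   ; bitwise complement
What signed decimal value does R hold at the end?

-41398

Start: R = -58912 = 110001100111100000.
R = -58912 + 17515 = -41397 = 110101111001001011
R = −(-41397) = 41397 = 001010000110110101
R = NOT 001010000110110101 = 110101111001001010 = -41398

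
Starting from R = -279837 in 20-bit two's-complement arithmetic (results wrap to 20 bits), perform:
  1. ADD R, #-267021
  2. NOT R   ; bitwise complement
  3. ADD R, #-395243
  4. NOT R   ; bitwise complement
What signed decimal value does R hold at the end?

-151615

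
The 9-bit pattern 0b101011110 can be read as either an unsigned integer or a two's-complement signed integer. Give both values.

unsigned = 350, signed = -162

Unsigned: 101011110 = 350.
Signed: MSB=1 → 350 − 512 = -162.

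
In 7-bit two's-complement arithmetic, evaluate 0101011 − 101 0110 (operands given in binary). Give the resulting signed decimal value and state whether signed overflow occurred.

-43; overflow

0101011 = 43 (signed)
101 0110 → 1010110 = -42 (signed)
Subtract via negate-and-add: invert 1010110 + 1 = 0101010 (i.e. 42).
  0101011
+ 0101010
= 1010101
Result 1010101: MSB = 1 → 85 − 128 = -43.
Both addends (after negating the subtrahend) are non-negative but the stored result is negative: signed overflow. The true value 43 − (-42) = 85 lies outside [-64, 63].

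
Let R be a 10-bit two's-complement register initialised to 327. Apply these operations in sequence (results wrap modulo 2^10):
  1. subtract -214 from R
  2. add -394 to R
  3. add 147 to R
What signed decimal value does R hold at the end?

294

Start: R = 327 = 0101000111.
R = 327 − (-214) = 541; wraps to -483 = 1000011101
R = -483 + (-394) = -877; wraps to 147 = 0010010011
R = 147 + 147 = 294 = 0100100110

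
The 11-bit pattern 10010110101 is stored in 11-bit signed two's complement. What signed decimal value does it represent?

MSB is 1, so the value is negative.
Unsigned reading: 1205. Subtract 2^11 = 2048: 1205 − 2048 = -843.

-843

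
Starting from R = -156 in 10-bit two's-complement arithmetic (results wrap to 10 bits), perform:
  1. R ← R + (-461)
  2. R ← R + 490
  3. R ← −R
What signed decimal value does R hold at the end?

127

Start: R = -156 = 1101100100.
R = -156 + (-461) = -617; wraps to 407 = 0110010111
R = 407 + 490 = 897; wraps to -127 = 1110000001
R = −(-127) = 127 = 0001111111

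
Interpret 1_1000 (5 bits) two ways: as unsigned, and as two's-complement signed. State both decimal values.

unsigned = 24, signed = -8

Unsigned: 11000 = 24.
Signed: MSB=1 → 24 − 32 = -8.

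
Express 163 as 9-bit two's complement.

163 is non-negative, so write it directly in 9 bits: 010100011.

010100011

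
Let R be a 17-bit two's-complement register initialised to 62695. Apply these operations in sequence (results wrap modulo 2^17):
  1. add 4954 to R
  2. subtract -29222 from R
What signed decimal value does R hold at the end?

Start: R = 62695 = 01111010011100111.
R = 62695 + 4954 = 67649; wraps to -63423 = 10000100001000001
R = -63423 − (-29222) = -34201 = 10111101001100111

-34201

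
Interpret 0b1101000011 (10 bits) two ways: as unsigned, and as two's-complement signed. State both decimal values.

unsigned = 835, signed = -189

Unsigned: 1101000011 = 835.
Signed: MSB=1 → 835 − 1024 = -189.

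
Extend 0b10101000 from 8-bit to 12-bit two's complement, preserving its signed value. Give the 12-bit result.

MSB of 10101000 is 1; replicate it into the new high bits.
1111|10101000 → 111110101000 (still -88).

111110101000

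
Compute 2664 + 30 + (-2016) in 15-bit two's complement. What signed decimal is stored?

678

2664 + 30 = 2694 (000101010000110)
2694 + (-2016) = 678 (000001010100110)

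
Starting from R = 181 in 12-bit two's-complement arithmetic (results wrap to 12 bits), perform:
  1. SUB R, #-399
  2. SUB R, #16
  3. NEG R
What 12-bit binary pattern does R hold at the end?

110111001100

Start: R = 181 = 000010110101.
R = 181 − (-399) = 580 = 001001000100
R = 580 − 16 = 564 = 001000110100
R = −(564) = -564 = 110111001100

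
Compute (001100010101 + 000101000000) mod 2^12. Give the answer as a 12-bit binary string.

  001100010101
+ 000101000000
= 010001010101

010001010101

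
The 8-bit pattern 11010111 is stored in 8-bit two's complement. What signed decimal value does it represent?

-41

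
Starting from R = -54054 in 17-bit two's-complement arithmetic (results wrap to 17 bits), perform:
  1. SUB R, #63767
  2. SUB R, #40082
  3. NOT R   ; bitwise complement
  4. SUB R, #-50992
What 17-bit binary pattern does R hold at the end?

10010111111111110

Start: R = -54054 = 10010110011011010.
R = -54054 − 63767 = -117821; wraps to 13251 = 00011001111000011
R = 13251 − 40082 = -26831 = 11001011100110001
R = NOT 11001011100110001 = 00110100011001110 = 26830
R = 26830 − (-50992) = 77822; wraps to -53250 = 10010111111111110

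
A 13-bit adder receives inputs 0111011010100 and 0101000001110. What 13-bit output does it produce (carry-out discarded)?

1100011100010

  0111011010100
+ 0101000001110
= 1100011100010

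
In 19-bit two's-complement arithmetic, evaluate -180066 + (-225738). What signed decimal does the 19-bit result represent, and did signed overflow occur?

118484; overflow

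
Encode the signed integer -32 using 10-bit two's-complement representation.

1111100000

|-32| = 32 = 0000100000 in 10 bits.
Invert the bits: 1111011111. Add 1: 1111100000.
Check: 1111100000 reads as 992 − 1024 = -32.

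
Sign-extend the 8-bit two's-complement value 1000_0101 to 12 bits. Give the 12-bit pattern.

111110000101

MSB of 10000101 is 1; replicate it into the new high bits.
1111|10000101 → 111110000101 (still -123).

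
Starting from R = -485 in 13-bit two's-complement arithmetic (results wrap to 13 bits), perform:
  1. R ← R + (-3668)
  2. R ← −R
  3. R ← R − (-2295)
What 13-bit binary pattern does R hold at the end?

1100100110000

Start: R = -485 = 1111000011011.
R = -485 + (-3668) = -4153; wraps to 4039 = 0111111000111
R = −(4039) = -4039 = 1000000111001
R = -4039 − (-2295) = -1744 = 1100100110000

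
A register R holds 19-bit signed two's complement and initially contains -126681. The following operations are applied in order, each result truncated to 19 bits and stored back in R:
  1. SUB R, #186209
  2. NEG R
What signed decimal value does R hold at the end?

Start: R = -126681 = 1100001000100100111.
R = -126681 − 186209 = -312890; wraps to 211398 = 0110011100111000110
R = −(211398) = -211398 = 1001100011000111010

-211398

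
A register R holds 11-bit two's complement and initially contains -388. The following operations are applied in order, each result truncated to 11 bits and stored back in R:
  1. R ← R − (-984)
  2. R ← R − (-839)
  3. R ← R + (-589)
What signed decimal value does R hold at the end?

846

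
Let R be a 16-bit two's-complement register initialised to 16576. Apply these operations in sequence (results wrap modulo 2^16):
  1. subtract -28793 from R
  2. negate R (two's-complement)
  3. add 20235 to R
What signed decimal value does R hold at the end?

-25134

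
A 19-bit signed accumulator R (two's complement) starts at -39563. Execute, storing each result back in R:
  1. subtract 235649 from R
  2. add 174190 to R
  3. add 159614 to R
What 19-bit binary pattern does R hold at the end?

0001110010011100000

Start: R = -39563 = 1110110010101110101.
R = -39563 − 235649 = -275212; wraps to 249076 = 0111100110011110100
R = 249076 + 174190 = 423266; wraps to -101022 = 1100111010101100010
R = -101022 + 159614 = 58592 = 0001110010011100000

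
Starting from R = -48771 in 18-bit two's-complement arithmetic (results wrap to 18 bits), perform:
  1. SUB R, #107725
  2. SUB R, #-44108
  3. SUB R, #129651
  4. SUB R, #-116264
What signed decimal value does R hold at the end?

-125775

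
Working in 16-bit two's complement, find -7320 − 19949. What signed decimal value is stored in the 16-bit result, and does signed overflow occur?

-7320 → 1110001101101000
19949 → 0100110111101101
Subtract via negate-and-add: invert 0100110111101101 + 1 = 1011001000010011 (i.e. -19949).
  1110001101101000
+ 1011001000010011
= 1001010101111011  (discard carry-out 1)
Result 1001010101111011: MSB = 1 → 38267 − 65536 = -27269.
Both addends (after negating the subtrahend) are negative and so is the stored result: no signed overflow.

-27269; no overflow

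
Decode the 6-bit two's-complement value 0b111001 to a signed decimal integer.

MSB is 1, so the value is negative.
Invert: 000110. Add 1: 000111 = 7. So the value is −7.

-7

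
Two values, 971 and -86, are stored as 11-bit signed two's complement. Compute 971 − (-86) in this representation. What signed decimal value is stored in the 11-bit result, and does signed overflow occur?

971 → 01111001011
-86 → 11110101010
Subtract via negate-and-add: invert 11110101010 + 1 = 00001010110 (i.e. 86).
  01111001011
+ 00001010110
= 10000100001
Result 10000100001: MSB = 1 → 1057 − 2048 = -991.
Both addends (after negating the subtrahend) are non-negative but the stored result is negative: signed overflow. The true value 971 − (-86) = 1057 lies outside [-1024, 1023].

-991; overflow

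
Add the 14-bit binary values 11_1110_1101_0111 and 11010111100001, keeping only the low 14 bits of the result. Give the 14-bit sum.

11010010111000

  11111011010111
+ 11010111100001
= 11010010111000  (discard carry-out 1)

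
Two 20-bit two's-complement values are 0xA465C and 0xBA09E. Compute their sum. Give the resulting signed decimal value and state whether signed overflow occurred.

386810; overflow

0xA465C = 10100100011001011100 = -375204 (signed)
0xBA09E = 10111010000010011110 = -286562 (signed)
  10100100011001011100
+ 10111010000010011110
= 01011110011011111010  (discard carry-out 1)
Result 01011110011011111010: MSB = 0 → value 386810.
Both addends are negative but the stored result is non-negative: signed overflow. The true value -375204 + (-286562) = -661766 lies outside [-524288, 524287].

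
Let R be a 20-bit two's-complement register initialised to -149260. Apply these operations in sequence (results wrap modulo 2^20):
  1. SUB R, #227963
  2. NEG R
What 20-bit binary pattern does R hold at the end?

Start: R = -149260 = 11011011100011110100.
R = -149260 − 227963 = -377223 = 10100011111001111001
R = −(-377223) = 377223 = 01011100000110000111

01011100000110000111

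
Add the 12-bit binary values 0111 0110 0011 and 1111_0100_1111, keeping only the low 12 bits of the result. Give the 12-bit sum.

  011101100011
+ 111101001111
= 011010110010  (discard carry-out 1)

011010110010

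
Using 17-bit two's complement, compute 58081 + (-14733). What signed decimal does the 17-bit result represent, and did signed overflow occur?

43348; no overflow

58081 → 01110001011100001
-14733 → 11100011001110011
  01110001011100001
+ 11100011001110011
= 01010100101010100  (discard carry-out 1)
Result 01010100101010100: MSB = 0 → value 43348.
Addends have opposite signs, so signed overflow cannot occur.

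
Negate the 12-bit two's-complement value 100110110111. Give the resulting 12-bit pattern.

Invert: 011001001000. Add 1: 011001001001.

011001001001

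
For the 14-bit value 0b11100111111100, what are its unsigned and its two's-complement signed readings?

Unsigned: 11100111111100 = 14844.
Signed: MSB=1 → 14844 − 16384 = -1540.

unsigned = 14844, signed = -1540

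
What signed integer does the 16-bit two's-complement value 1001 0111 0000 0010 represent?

-26878

MSB is 1, so the value is negative.
Unsigned reading: 38658. Subtract 2^16 = 65536: 38658 − 65536 = -26878.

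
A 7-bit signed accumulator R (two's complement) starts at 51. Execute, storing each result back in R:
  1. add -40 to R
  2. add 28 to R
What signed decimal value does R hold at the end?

Start: R = 51 = 0110011.
R = 51 + (-40) = 11 = 0001011
R = 11 + 28 = 39 = 0100111

39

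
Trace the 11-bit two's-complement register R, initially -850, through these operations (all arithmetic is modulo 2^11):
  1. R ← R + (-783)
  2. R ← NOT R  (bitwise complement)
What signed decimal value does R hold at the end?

-416

Start: R = -850 = 10010101110.
R = -850 + (-783) = -1633; wraps to 415 = 00110011111
R = NOT 00110011111 = 11001100000 = -416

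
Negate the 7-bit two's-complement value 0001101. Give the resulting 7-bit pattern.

Invert: 1110010. Add 1: 1110011.
Check: 0001101 = 13, 1110011 = -13.

1110011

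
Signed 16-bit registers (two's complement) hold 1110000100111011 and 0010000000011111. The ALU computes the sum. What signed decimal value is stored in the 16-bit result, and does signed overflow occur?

1110000100111011 = -7877 (signed)
0010000000011111 = 8223 (signed)
  1110000100111011
+ 0010000000011111
= 0000000101011010  (discard carry-out 1)
Result 0000000101011010: MSB = 0 → value 346.
Addends have opposite signs, so signed overflow cannot occur.

346; no overflow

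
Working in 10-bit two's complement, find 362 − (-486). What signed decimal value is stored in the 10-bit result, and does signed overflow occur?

362 → 0101101010
-486 → 1000011010
Subtract via negate-and-add: invert 1000011010 + 1 = 0111100110 (i.e. 486).
  0101101010
+ 0111100110
= 1101010000
Result 1101010000: MSB = 1 → 848 − 1024 = -176.
Both addends (after negating the subtrahend) are non-negative but the stored result is negative: signed overflow. The true value 362 − (-486) = 848 lies outside [-512, 511].

-176; overflow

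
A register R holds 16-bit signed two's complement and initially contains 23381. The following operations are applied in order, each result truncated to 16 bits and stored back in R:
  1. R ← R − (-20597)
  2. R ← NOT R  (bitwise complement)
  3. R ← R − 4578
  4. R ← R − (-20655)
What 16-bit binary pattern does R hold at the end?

Start: R = 23381 = 0101101101010101.
R = 23381 − (-20597) = 43978; wraps to -21558 = 1010101111001010
R = NOT 1010101111001010 = 0101010000110101 = 21557
R = 21557 − 4578 = 16979 = 0100001001010011
R = 16979 − (-20655) = 37634; wraps to -27902 = 1001001100000010

1001001100000010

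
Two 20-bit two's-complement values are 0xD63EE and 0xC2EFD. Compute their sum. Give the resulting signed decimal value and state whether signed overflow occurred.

-421141; no overflow

0xD63EE = 11010110001111101110 = -171026 (signed)
0xC2EFD = 11000010111011111101 = -250115 (signed)
  11010110001111101110
+ 11000010111011111101
= 10011001001011101011  (discard carry-out 1)
Result 10011001001011101011: MSB = 1 → 627435 − 1048576 = -421141.
Both addends are negative and so is the stored result: no signed overflow.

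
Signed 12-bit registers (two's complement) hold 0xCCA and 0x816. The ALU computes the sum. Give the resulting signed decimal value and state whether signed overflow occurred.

0xCCA = 110011001010 = -822 (signed)
0x816 = 100000010110 = -2026 (signed)
  110011001010
+ 100000010110
= 010011100000  (discard carry-out 1)
Result 010011100000: MSB = 0 → value 1248.
Both addends are negative but the stored result is non-negative: signed overflow. The true value -822 + (-2026) = -2848 lies outside [-2048, 2047].

1248; overflow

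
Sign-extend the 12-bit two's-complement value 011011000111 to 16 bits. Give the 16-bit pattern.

MSB of 011011000111 is 0; replicate it into the new high bits.
0000|011011000111 → 0000011011000111 (still 1735).

0000011011000111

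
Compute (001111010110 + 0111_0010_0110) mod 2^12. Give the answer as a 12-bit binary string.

  001111010110
+ 011100100110
= 101011111100

101011111100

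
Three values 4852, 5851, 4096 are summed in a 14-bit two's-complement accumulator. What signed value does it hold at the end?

-1585

4852 + 5851 = 10703 → wraps to -5681 (10100111001111)
-5681 + 4096 = -1585 (11100111001111)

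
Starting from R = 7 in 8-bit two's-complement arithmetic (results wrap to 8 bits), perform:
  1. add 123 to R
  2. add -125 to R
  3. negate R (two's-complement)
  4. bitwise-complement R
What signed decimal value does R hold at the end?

Start: R = 7 = 00000111.
R = 7 + 123 = 130; wraps to -126 = 10000010
R = -126 + (-125) = -251; wraps to 5 = 00000101
R = −(5) = -5 = 11111011
R = NOT 11111011 = 00000100 = 4

4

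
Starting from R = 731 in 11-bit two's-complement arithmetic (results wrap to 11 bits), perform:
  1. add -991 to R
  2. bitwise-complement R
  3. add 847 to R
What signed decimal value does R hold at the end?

Start: R = 731 = 01011011011.
R = 731 + (-991) = -260 = 11011111100
R = NOT 11011111100 = 00100000011 = 259
R = 259 + 847 = 1106; wraps to -942 = 10001010010

-942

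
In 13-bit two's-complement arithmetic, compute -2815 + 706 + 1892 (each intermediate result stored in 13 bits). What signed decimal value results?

-2815 + 706 = -2109 (1011111000011)
-2109 + 1892 = -217 (1111100100111)

-217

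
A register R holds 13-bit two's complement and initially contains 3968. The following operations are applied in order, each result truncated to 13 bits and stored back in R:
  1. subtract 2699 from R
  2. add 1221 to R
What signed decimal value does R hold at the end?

2490

Start: R = 3968 = 0111110000000.
R = 3968 − 2699 = 1269 = 0010011110101
R = 1269 + 1221 = 2490 = 0100110111010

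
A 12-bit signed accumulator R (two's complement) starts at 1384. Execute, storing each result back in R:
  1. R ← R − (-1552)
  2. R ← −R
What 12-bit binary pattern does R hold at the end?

010010001000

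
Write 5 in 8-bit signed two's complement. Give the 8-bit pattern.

00000101

5 is non-negative, so write it directly in 8 bits: 00000101.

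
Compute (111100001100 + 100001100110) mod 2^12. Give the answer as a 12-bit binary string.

  111100001100
+ 100001100110
= 011101110010  (discard carry-out 1)

011101110010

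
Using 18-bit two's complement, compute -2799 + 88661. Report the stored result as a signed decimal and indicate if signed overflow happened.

85862; no overflow

-2799 → 111111010100010001
88661 → 010101101001010101
  111111010100010001
+ 010101101001010101
= 010100111101100110  (discard carry-out 1)
Result 010100111101100110: MSB = 0 → value 85862.
Addends have opposite signs, so signed overflow cannot occur.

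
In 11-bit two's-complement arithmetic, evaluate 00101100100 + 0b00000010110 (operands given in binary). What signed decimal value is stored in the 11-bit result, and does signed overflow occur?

00101100100 = 356 (signed)
0b00000010110 → 00000010110 = 22 (signed)
  00101100100
+ 00000010110
= 00101111010
Result 00101111010: MSB = 0 → value 378.
Both addends are non-negative and so is the stored result: no signed overflow.

378; no overflow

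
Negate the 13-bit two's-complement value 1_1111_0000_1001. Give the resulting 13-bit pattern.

0000011110111

Invert: 0000011110110. Add 1: 0000011110111.
Check: 1111100001001 = -247, 0000011110111 = 247.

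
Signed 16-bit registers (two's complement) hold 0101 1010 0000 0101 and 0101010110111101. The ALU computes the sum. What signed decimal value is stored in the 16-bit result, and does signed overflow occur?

0101 1010 0000 0101 → 0101101000000101 = 23045 (signed)
0101010110111101 = 21949 (signed)
  0101101000000101
+ 0101010110111101
= 1010111111000010
Result 1010111111000010: MSB = 1 → 44994 − 65536 = -20542.
Both addends are non-negative but the stored result is negative: signed overflow. The true value 23045 + 21949 = 44994 lies outside [-32768, 32767].

-20542; overflow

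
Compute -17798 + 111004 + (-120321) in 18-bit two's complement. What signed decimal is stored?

-17798 + 111004 = 93206 (010110110000010110)
93206 + (-120321) = -27115 (111001011000010101)

-27115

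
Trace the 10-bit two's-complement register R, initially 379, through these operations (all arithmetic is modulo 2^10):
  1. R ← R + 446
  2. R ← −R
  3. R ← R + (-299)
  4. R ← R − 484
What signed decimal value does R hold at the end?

Start: R = 379 = 0101111011.
R = 379 + 446 = 825; wraps to -199 = 1100111001
R = −(-199) = 199 = 0011000111
R = 199 + (-299) = -100 = 1110011100
R = -100 − 484 = -584; wraps to 440 = 0110111000

440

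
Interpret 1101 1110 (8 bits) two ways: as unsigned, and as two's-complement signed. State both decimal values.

unsigned = 222, signed = -34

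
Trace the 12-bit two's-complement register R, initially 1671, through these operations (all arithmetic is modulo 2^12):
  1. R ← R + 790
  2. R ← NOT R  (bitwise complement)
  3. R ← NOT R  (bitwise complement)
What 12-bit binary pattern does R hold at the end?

Start: R = 1671 = 011010000111.
R = 1671 + 790 = 2461; wraps to -1635 = 100110011101
R = NOT 100110011101 = 011001100010 = 1634
R = NOT 011001100010 = 100110011101 = -1635

100110011101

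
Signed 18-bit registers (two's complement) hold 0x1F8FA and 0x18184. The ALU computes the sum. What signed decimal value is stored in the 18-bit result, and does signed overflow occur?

-34178; overflow

0x1F8FA = 011111100011111010 = 129274 (signed)
0x18184 = 011000000110000100 = 98692 (signed)
  011111100011111010
+ 011000000110000100
= 110111101001111110
Result 110111101001111110: MSB = 1 → 227966 − 262144 = -34178.
Both addends are non-negative but the stored result is negative: signed overflow. The true value 129274 + 98692 = 227966 lies outside [-131072, 131071].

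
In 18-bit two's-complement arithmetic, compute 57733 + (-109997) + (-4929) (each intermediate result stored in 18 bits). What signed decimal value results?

-57193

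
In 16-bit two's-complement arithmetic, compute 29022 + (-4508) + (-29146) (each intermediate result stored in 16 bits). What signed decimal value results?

-4632

29022 + (-4508) = 24514 (0101111111000010)
24514 + (-29146) = -4632 (1110110111101000)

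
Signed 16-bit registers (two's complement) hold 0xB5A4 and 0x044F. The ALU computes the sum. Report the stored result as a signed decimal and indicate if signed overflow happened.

-17933; no overflow

0xB5A4 = 1011010110100100 = -19036 (signed)
0x044F = 0000010001001111 = 1103 (signed)
  1011010110100100
+ 0000010001001111
= 1011100111110011
Result 1011100111110011: MSB = 1 → 47603 − 65536 = -17933.
Addends have opposite signs, so signed overflow cannot occur.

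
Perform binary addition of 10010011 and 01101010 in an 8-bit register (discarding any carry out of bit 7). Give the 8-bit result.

  10010011
+ 01101010
= 11111101

11111101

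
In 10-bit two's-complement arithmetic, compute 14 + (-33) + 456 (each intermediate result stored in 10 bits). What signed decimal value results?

14 + (-33) = -19 (1111101101)
-19 + 456 = 437 (0110110101)

437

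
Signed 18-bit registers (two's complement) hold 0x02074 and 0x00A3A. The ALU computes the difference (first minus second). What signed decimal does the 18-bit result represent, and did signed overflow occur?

5690; no overflow

0x02074 = 000010000001110100 = 8308 (signed)
0x00A3A = 000000101000111010 = 2618 (signed)
Subtract via negate-and-add: invert 000000101000111010 + 1 = 111111010111000110 (i.e. -2618).
  000010000001110100
+ 111111010111000110
= 000001011000111010  (discard carry-out 1)
Result 000001011000111010: MSB = 0 → value 5690.
Addends (after negating the subtrahend) have opposite signs, so signed overflow cannot occur.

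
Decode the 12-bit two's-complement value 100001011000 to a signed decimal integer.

-1960

MSB is 1, so the value is negative.
Invert: 011110100111. Add 1: 011110101000 = 1960. So the value is −1960.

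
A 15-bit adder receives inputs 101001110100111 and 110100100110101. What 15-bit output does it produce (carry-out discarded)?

011110011011100

  101001110100111
+ 110100100110101
= 011110011011100  (discard carry-out 1)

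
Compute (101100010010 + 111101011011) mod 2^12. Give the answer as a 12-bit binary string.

101001101101

  101100010010
+ 111101011011
= 101001101101  (discard carry-out 1)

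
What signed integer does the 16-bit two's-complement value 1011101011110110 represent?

-17674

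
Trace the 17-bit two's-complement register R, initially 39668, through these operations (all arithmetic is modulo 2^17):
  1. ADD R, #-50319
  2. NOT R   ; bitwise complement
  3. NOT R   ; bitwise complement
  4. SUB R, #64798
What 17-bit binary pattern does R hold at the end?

Start: R = 39668 = 01001101011110100.
R = 39668 + (-50319) = -10651 = 11101011001100101
R = NOT 11101011001100101 = 00010100110011010 = 10650
R = NOT 00010100110011010 = 11101011001100101 = -10651
R = -10651 − 64798 = -75449; wraps to 55623 = 01101100101000111

01101100101000111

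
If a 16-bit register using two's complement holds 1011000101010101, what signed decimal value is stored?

-20139

MSB is 1, so the value is negative.
Invert: 0100111010101010. Add 1: 0100111010101011 = 20139. So the value is −20139.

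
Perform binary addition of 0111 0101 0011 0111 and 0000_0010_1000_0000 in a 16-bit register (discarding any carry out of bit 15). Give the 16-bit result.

0111011110110111

  0111010100110111
+ 0000001010000000
= 0111011110110111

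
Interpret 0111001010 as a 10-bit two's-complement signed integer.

MSB is 0, so the value is non-negative: 0111001010 = 458.

458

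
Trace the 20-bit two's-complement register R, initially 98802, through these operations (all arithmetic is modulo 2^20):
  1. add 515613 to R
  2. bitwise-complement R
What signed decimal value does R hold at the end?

Start: R = 98802 = 00011000000111110010.
R = 98802 + 515613 = 614415; wraps to -434161 = 10010110000000001111
R = NOT 10010110000000001111 = 01101001111111110000 = 434160

434160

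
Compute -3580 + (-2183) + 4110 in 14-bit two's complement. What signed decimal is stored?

-1653

-3580 + (-2183) = -5763 (10100101111101)
-5763 + 4110 = -1653 (11100110001011)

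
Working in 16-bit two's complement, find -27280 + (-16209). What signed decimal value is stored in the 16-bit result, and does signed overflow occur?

22047; overflow

-27280 → 1001010101110000
-16209 → 1100000010101111
  1001010101110000
+ 1100000010101111
= 0101011000011111  (discard carry-out 1)
Result 0101011000011111: MSB = 0 → value 22047.
Both addends are negative but the stored result is non-negative: signed overflow. The true value -27280 + (-16209) = -43489 lies outside [-32768, 32767].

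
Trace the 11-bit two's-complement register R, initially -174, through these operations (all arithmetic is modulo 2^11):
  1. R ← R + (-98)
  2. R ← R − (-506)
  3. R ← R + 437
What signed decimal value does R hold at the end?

671

Start: R = -174 = 11101010010.
R = -174 + (-98) = -272 = 11011110000
R = -272 − (-506) = 234 = 00011101010
R = 234 + 437 = 671 = 01010011111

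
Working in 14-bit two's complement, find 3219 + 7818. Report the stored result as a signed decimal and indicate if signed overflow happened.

-5347; overflow

3219 → 00110010010011
7818 → 01111010001010
  00110010010011
+ 01111010001010
= 10101100011101
Result 10101100011101: MSB = 1 → 11037 − 16384 = -5347.
Both addends are non-negative but the stored result is negative: signed overflow. The true value 3219 + 7818 = 11037 lies outside [-8192, 8191].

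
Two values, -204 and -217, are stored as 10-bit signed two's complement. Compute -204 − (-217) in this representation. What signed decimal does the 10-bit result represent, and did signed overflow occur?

13; no overflow

-204 → 1100110100
-217 → 1100100111
Subtract via negate-and-add: invert 1100100111 + 1 = 0011011001 (i.e. 217).
  1100110100
+ 0011011001
= 0000001101  (discard carry-out 1)
Result 0000001101: MSB = 0 → value 13.
Addends (after negating the subtrahend) have opposite signs, so signed overflow cannot occur.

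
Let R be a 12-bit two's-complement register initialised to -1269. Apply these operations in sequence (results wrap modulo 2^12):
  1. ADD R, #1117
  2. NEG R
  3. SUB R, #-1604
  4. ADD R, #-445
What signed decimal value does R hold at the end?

Start: R = -1269 = 101100001011.
R = -1269 + 1117 = -152 = 111101101000
R = −(-152) = 152 = 000010011000
R = 152 − (-1604) = 1756 = 011011011100
R = 1756 + (-445) = 1311 = 010100011111

1311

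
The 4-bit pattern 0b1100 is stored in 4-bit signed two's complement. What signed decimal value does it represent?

MSB is 1, so the value is negative.
Unsigned reading: 12. Subtract 2^4 = 16: 12 − 16 = -4.

-4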